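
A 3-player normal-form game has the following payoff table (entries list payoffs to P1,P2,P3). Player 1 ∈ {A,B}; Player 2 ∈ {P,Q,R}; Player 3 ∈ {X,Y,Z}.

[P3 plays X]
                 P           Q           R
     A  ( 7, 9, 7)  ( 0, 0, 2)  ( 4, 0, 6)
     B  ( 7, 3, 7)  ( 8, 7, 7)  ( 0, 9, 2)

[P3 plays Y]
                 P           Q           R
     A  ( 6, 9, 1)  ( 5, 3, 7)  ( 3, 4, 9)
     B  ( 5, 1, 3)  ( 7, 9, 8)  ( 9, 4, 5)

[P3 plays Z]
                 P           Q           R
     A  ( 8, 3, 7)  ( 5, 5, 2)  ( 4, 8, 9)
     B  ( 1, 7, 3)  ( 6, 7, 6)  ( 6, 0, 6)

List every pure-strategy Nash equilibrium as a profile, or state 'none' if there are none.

(A,P,X): NE
(A,P,Y): not NE [P3→Z gives 7>1]
(A,P,Z): not NE [P2→R gives 8>3]
(A,Q,X): not NE [P1→B gives 8>0; P2→P gives 9>0; P3→Y gives 7>2]
(A,Q,Y): not NE [P1→B gives 7>5; P2→P gives 9>3]
(A,Q,Z): not NE [P1→B gives 6>5; P2→R gives 8>5; P3→Y gives 7>2]
(A,R,X): not NE [P2→P gives 9>0; P3→Z gives 9>6]
(A,R,Y): not NE [P1→B gives 9>3; P2→P gives 9>4]
(A,R,Z): not NE [P1→B gives 6>4]
(B,P,X): not NE [P2→R gives 9>3]
(B,P,Y): not NE [P1→A gives 6>5; P2→Q gives 9>1; P3→X gives 7>3]
(B,P,Z): not NE [P1→A gives 8>1; P3→X gives 7>3]
(B,Q,X): not NE [P2→R gives 9>7; P3→Y gives 8>7]
(B,Q,Y): NE
(B,Q,Z): not NE [P3→Y gives 8>6]
(B,R,X): not NE [P1→A gives 4>0; P3→Z gives 6>2]
(B,R,Y): not NE [P2→Q gives 9>4; P3→Z gives 6>5]
(B,R,Z): not NE [P2→Q gives 7>0]

NE set: (A,P,X), (B,Q,Y)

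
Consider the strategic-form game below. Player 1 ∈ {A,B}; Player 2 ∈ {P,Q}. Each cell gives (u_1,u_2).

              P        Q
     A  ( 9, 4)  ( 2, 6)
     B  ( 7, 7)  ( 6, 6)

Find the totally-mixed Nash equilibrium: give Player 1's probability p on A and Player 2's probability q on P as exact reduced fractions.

P1 mixes 1/3 on A; P2 mixes 2/3 on P

P1 indiff ⇒ q·9+(1-q)·2 = q·7+(1-q)·6 ⇒ q(2) = (1-q)(4) ⇒ q = 2/3
P2 indiff ⇒ p·4+(1-p)·7 = p·6+(1-p)·6 ⇒ p(-2) = (1-p)(-1) ⇒ p = 1/3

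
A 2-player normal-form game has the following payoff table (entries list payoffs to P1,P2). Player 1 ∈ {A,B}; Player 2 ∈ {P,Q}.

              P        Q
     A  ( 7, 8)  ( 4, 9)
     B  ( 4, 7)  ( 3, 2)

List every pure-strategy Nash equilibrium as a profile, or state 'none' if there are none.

Nash profiles: (A,Q)

(A,P): not NE [P2→Q gives 9>8]
(A,Q): NE
(B,P): not NE [P1→A gives 7>4]
(B,Q): not NE [P1→A gives 4>3; P2→P gives 7>2]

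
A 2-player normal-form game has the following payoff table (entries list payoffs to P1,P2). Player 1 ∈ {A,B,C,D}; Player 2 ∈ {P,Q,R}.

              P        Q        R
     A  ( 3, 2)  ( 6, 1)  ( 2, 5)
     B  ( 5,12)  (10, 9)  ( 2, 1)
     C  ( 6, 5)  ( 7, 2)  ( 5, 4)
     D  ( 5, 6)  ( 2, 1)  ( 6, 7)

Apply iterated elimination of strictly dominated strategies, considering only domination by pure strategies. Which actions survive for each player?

P1 drop A (C beats it: P:6>3 Q:7>6 R:5>2)
P2 drop Q (P beats it: B:12>9 C:5>2 D:6>1)
P1 drop B (C beats it: P:6>5 R:5>2)
P1→{C,D} P2→{P,R}

IESDS → P1:{C,D} P2:{P,R}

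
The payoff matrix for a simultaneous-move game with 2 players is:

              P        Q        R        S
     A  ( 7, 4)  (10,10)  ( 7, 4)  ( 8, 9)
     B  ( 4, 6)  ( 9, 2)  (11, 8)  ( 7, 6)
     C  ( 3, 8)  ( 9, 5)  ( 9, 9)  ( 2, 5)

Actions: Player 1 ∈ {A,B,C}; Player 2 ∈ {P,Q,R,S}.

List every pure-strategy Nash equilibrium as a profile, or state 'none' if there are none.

(A,P): not NE [P2→Q gives 10>4]
(A,Q): NE
(A,R): not NE [P1→B gives 11>7; P2→Q gives 10>4]
(A,S): not NE [P2→Q gives 10>9]
(B,P): not NE [P1→A gives 7>4; P2→R gives 8>6]
(B,Q): not NE [P1→A gives 10>9; P2→R gives 8>2]
(B,R): NE
(B,S): not NE [P1→A gives 8>7; P2→R gives 8>6]
(C,P): not NE [P1→A gives 7>3; P2→R gives 9>8]
(C,Q): not NE [P1→A gives 10>9; P2→R gives 9>5]
(C,R): not NE [P1→B gives 11>9]
(C,S): not NE [P1→A gives 8>2; P2→R gives 9>5]

PSNE = {(A,Q), (B,R)}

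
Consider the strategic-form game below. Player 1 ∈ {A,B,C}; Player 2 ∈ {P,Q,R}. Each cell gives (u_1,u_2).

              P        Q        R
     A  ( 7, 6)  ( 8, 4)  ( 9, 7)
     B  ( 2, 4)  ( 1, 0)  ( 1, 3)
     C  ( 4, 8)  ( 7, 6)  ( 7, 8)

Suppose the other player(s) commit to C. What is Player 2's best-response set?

u_2(P vs C) = 8
u_2(Q vs C) = 6
u_2(R vs C) = 8
max payoff 8 at {P,R}

P2 best: {P,R}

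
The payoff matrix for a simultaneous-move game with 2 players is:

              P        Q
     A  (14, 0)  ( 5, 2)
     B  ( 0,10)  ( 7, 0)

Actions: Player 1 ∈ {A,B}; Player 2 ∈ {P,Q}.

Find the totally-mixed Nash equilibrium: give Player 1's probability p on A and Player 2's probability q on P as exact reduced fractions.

(p,q) = (5/6, 1/8)

P1 indiff ⇒ q·14+(1-q)·5 = q·0+(1-q)·7 ⇒ q(14) = (1-q)(2) ⇒ q = 1/8
P2 indiff ⇒ p·0+(1-p)·10 = p·2+(1-p)·0 ⇒ p(-2) = (1-p)(-10) ⇒ p = 5/6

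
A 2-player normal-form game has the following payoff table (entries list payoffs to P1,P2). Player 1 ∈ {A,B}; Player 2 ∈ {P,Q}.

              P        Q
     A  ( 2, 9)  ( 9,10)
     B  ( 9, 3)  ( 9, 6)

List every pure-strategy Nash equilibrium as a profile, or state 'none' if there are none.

PSNE = {(A,Q), (B,Q)}

(A,P): not NE [P1→B gives 9>2; P2→Q gives 10>9]
(A,Q): NE
(B,P): not NE [P2→Q gives 6>3]
(B,Q): NE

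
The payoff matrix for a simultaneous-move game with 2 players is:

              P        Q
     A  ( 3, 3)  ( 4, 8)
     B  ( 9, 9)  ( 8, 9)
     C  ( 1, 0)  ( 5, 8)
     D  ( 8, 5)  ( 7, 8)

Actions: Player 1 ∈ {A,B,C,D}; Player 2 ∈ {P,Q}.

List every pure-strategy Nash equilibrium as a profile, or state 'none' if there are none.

(A,P): not NE [P1→B gives 9>3; P2→Q gives 8>3]
(A,Q): not NE [P1→B gives 8>4]
(B,P): NE
(B,Q): NE
(C,P): not NE [P1→B gives 9>1; P2→Q gives 8>0]
(C,Q): not NE [P1→B gives 8>5]
(D,P): not NE [P1→B gives 9>8; P2→Q gives 8>5]
(D,Q): not NE [P1→B gives 8>7]

NE set: (B,P), (B,Q)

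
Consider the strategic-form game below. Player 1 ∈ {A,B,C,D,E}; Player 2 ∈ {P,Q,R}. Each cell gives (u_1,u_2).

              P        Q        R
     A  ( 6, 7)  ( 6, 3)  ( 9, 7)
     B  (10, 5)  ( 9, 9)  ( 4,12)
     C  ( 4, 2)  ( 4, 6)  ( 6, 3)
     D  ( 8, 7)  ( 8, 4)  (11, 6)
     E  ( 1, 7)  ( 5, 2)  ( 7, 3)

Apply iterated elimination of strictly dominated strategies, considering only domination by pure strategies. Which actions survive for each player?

P1 drop A (D beats it: P:8>6 Q:8>6 R:11>9)
P1 drop C (D beats it: P:8>4 Q:8>4 R:11>6)
P1 drop E (D beats it: P:8>1 Q:8>5 R:11>7)
P2 drop Q (R beats it: B:12>9 D:6>4)
P1→{B,D} P2→{P,R}

Remaining: P1:{B,D} P2:{P,R}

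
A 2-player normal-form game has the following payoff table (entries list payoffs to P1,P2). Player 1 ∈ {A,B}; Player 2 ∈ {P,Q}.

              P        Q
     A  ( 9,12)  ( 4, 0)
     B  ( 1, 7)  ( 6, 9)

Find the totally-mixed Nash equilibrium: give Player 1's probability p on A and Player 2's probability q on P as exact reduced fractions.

p=1/7, q=1/5

P1 indiff ⇒ q·9+(1-q)·4 = q·1+(1-q)·6 ⇒ q(8) = (1-q)(2) ⇒ q = 1/5
P2 indiff ⇒ p·12+(1-p)·7 = p·0+(1-p)·9 ⇒ p(12) = (1-p)(2) ⇒ p = 1/7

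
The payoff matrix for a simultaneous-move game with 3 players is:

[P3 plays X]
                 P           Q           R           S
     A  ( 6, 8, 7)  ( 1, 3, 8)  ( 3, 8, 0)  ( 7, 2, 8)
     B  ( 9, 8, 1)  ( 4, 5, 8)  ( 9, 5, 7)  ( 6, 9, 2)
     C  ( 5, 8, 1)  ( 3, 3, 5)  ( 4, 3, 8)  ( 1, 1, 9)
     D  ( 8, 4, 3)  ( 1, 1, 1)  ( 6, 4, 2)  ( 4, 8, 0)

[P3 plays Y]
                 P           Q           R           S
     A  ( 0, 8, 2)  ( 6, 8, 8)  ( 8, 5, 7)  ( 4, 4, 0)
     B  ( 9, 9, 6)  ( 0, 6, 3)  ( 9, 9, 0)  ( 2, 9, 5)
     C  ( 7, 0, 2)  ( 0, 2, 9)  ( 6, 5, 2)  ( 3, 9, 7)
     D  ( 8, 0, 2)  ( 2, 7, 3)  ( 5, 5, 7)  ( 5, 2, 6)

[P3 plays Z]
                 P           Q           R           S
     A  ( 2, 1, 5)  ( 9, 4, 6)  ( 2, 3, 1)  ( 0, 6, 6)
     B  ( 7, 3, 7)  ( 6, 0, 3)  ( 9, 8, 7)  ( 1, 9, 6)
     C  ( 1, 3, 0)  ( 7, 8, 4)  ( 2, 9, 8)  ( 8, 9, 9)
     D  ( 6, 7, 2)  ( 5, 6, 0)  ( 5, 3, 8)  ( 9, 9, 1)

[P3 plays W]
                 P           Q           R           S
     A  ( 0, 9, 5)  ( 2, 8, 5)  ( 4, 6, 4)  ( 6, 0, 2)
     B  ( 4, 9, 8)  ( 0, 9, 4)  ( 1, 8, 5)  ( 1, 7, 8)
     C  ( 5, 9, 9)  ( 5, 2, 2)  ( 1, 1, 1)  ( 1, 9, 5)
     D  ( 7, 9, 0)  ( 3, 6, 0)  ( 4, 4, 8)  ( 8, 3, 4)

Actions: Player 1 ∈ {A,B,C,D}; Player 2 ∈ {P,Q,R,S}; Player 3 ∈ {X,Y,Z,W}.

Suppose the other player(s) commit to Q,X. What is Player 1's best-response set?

u_1(A vs Q,X) = 1
u_1(B vs Q,X) = 4
u_1(C vs Q,X) = 3
u_1(D vs Q,X) = 1
max payoff 4 at {B}

argmax u_1 = {B}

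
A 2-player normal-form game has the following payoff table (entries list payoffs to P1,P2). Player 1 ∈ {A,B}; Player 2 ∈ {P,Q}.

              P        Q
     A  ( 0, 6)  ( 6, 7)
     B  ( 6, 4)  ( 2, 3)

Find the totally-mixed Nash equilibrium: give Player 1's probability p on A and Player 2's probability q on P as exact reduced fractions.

P1 indiff ⇒ q·0+(1-q)·6 = q·6+(1-q)·2 ⇒ q(-6) = (1-q)(-4) ⇒ q = 2/5
P2 indiff ⇒ p·6+(1-p)·4 = p·7+(1-p)·3 ⇒ p(-1) = (1-p)(-1) ⇒ p = 1/2

p=1/2, q=2/5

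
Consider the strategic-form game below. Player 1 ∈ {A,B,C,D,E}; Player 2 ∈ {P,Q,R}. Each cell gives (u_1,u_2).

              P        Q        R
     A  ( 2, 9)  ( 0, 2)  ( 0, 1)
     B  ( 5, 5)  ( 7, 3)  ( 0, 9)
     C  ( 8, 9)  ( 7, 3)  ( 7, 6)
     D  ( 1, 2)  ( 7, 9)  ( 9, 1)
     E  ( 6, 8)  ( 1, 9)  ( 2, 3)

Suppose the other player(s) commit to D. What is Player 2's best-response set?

P2 best: {Q}

u_2(P vs D) = 2
u_2(Q vs D) = 9
u_2(R vs D) = 1
max payoff 9 at {Q}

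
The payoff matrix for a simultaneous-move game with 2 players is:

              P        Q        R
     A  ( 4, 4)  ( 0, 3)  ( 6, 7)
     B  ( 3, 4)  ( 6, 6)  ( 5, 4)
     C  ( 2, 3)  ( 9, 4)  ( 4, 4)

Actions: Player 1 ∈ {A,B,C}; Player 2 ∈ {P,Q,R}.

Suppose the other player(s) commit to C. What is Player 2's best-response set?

u_2(P vs C) = 3
u_2(Q vs C) = 4
u_2(R vs C) = 4
max payoff 4 at {Q,R}

argmax u_2 = {Q,R}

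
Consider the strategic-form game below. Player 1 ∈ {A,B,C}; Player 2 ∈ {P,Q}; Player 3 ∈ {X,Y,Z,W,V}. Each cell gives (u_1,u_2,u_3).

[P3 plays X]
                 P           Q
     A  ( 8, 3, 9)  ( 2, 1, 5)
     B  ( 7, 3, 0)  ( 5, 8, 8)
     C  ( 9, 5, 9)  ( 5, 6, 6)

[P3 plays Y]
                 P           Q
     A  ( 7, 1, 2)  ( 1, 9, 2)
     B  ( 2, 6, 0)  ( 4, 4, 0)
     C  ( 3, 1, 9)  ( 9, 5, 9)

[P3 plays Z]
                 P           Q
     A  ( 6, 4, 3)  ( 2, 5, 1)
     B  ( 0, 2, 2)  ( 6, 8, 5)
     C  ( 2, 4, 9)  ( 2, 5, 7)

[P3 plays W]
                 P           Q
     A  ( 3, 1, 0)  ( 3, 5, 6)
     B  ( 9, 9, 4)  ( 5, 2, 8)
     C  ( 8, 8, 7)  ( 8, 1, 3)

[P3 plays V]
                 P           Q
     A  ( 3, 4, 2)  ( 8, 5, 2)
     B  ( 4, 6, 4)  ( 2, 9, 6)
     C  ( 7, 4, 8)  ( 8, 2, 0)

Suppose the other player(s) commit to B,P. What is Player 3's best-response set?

u_3(X vs B,P) = 0
u_3(Y vs B,P) = 0
u_3(Z vs B,P) = 2
u_3(W vs B,P) = 4
u_3(V vs B,P) = 4
max payoff 4 at {W,V}

BR_3 = {W,V}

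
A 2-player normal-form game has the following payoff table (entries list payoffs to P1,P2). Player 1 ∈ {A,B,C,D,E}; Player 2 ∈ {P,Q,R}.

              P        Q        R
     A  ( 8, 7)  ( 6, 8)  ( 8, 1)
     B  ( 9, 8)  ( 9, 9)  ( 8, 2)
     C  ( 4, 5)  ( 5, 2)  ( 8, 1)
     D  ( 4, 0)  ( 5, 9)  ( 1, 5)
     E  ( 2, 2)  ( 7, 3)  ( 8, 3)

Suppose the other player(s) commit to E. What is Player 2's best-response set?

P2 best: {Q,R}

u_2(P vs E) = 2
u_2(Q vs E) = 3
u_2(R vs E) = 3
max payoff 3 at {Q,R}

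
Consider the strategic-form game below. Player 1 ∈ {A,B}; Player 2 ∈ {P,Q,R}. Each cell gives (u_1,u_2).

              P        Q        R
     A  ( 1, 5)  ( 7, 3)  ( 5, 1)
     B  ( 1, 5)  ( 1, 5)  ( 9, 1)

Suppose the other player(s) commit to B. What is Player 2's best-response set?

u_2(P vs B) = 5
u_2(Q vs B) = 5
u_2(R vs B) = 1
max payoff 5 at {P,Q}

argmax u_2 = {P,Q}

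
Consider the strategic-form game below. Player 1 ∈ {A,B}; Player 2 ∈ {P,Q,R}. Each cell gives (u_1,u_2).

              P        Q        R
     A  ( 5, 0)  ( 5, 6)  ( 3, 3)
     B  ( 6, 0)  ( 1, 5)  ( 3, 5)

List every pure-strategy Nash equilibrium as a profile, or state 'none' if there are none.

(A,P): not NE [P1→B gives 6>5; P2→Q gives 6>0]
(A,Q): NE
(A,R): not NE [P2→Q gives 6>3]
(B,P): not NE [P2→R gives 5>0]
(B,Q): not NE [P1→A gives 5>1]
(B,R): NE

NE set: (A,Q), (B,R)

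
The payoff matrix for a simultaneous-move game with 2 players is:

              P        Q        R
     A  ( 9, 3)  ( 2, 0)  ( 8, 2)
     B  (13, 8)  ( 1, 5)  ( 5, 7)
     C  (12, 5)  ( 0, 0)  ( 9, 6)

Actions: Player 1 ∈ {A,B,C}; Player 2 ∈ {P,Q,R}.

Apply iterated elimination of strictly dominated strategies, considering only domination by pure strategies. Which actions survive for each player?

Remaining: P1:{B,C} P2:{P,R}

P2 drop Q (P beats it: A:3>0 B:8>5 C:5>0)
P1 drop A (C beats it: P:12>9 R:9>8)
P1→{B,C} P2→{P,R}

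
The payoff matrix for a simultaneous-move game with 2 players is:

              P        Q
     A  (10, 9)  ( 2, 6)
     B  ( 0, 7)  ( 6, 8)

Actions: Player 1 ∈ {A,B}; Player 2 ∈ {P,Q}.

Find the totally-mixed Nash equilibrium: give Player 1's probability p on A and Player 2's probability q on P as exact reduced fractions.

p=1/4, q=2/7

P1 indiff ⇒ q·10+(1-q)·2 = q·0+(1-q)·6 ⇒ q(10) = (1-q)(4) ⇒ q = 2/7
P2 indiff ⇒ p·9+(1-p)·7 = p·6+(1-p)·8 ⇒ p(3) = (1-p)(1) ⇒ p = 1/4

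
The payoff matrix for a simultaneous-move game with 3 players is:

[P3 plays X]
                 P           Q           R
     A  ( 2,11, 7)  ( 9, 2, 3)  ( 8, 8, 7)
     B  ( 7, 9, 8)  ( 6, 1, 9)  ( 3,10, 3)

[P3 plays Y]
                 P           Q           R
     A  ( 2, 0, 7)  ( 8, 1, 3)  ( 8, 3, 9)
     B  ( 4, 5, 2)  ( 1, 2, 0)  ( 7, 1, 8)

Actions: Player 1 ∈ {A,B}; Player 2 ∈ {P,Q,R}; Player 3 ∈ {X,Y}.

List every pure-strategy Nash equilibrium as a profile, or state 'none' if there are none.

(A,P,X): not NE [P1→B gives 7>2]
(A,P,Y): not NE [P1→B gives 4>2; P2→R gives 3>0]
(A,Q,X): not NE [P2→P gives 11>2]
(A,Q,Y): not NE [P2→R gives 3>1]
(A,R,X): not NE [P2→P gives 11>8; P3→Y gives 9>7]
(A,R,Y): NE
(B,P,X): not NE [P2→R gives 10>9]
(B,P,Y): not NE [P3→X gives 8>2]
(B,Q,X): not NE [P1→A gives 9>6; P2→R gives 10>1]
(B,Q,Y): not NE [P1→A gives 8>1; P2→P gives 5>2; P3→X gives 9>0]
(B,R,X): not NE [P1→A gives 8>3; P3→Y gives 8>3]
(B,R,Y): not NE [P1→A gives 8>7; P2→P gives 5>1]

PSNE = {(A,R,Y)}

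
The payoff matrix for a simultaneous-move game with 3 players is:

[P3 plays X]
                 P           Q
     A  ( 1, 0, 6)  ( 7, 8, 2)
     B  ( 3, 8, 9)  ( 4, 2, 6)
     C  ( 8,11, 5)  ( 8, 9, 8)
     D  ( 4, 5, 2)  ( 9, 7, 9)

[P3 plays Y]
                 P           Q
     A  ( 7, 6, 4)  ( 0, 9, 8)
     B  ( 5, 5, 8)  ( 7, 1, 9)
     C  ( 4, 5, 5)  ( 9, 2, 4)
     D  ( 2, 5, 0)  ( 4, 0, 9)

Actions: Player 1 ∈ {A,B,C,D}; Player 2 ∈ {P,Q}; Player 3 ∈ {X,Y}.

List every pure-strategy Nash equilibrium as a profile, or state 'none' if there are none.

(A,P,X): not NE [P1→C gives 8>1; P2→Q gives 8>0]
(A,P,Y): not NE [P2→Q gives 9>6; P3→X gives 6>4]
(A,Q,X): not NE [P1→D gives 9>7; P3→Y gives 8>2]
(A,Q,Y): not NE [P1→C gives 9>0]
(B,P,X): not NE [P1→C gives 8>3]
(B,P,Y): not NE [P1→A gives 7>5; P3→X gives 9>8]
(B,Q,X): not NE [P1→D gives 9>4; P2→P gives 8>2; P3→Y gives 9>6]
(B,Q,Y): not NE [P1→C gives 9>7; P2→P gives 5>1]
(C,P,X): NE
(C,P,Y): not NE [P1→A gives 7>4]
(C,Q,X): not NE [P1→D gives 9>8; P2→P gives 11>9]
(C,Q,Y): not NE [P2→P gives 5>2; P3→X gives 8>4]
(D,P,X): not NE [P1→C gives 8>4; P2→Q gives 7>5]
(D,P,Y): not NE [P1→A gives 7>2; P3→X gives 2>0]
(D,Q,X): NE
(D,Q,Y): not NE [P1→C gives 9>4; P2→P gives 5>0]

NE set: (C,P,X), (D,Q,X)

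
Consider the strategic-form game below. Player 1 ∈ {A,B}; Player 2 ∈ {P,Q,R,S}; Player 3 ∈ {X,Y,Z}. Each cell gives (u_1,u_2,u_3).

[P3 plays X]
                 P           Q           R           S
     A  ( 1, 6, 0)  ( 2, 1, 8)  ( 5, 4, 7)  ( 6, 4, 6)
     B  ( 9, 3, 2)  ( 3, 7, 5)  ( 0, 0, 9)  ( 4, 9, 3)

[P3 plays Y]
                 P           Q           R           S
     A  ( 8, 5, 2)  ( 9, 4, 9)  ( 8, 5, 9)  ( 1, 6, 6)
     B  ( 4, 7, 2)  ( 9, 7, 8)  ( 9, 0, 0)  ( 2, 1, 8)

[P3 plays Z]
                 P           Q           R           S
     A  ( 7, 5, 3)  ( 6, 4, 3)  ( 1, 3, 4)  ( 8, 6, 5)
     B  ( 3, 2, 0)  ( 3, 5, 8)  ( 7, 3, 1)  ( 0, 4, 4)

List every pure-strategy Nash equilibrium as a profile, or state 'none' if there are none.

PSNE = {(B,Q,Y)}

(A,P,X): not NE [P1→B gives 9>1; P3→Z gives 3>0]
(A,P,Y): not NE [P2→S gives 6>5; P3→Z gives 3>2]
(A,P,Z): not NE [P2→S gives 6>5]
(A,Q,X): not NE [P1→B gives 3>2; P2→P gives 6>1; P3→Y gives 9>8]
(A,Q,Y): not NE [P2→S gives 6>4]
(A,Q,Z): not NE [P2→S gives 6>4; P3→Y gives 9>3]
(A,R,X): not NE [P2→P gives 6>4; P3→Y gives 9>7]
(A,R,Y): not NE [P1→B gives 9>8; P2→S gives 6>5]
(A,R,Z): not NE [P1→B gives 7>1; P2→S gives 6>3; P3→Y gives 9>4]
(A,S,X): not NE [P2→P gives 6>4]
(A,S,Y): not NE [P1→B gives 2>1]
(A,S,Z): not NE [P3→Y gives 6>5]
(B,P,X): not NE [P2→S gives 9>3]
(B,P,Y): not NE [P1→A gives 8>4]
(B,P,Z): not NE [P1→A gives 7>3; P2→Q gives 5>2; P3→Y gives 2>0]
(B,Q,X): not NE [P2→S gives 9>7; P3→Z gives 8>5]
(B,Q,Y): NE
(B,Q,Z): not NE [P1→A gives 6>3]
(B,R,X): not NE [P1→A gives 5>0; P2→S gives 9>0]
(B,R,Y): not NE [P2→Q gives 7>0; P3→X gives 9>0]
(B,R,Z): not NE [P2→Q gives 5>3; P3→X gives 9>1]
(B,S,X): not NE [P1→A gives 6>4; P3→Y gives 8>3]
(B,S,Y): not NE [P2→Q gives 7>1]
(B,S,Z): not NE [P1→A gives 8>0; P2→Q gives 5>4; P3→Y gives 8>4]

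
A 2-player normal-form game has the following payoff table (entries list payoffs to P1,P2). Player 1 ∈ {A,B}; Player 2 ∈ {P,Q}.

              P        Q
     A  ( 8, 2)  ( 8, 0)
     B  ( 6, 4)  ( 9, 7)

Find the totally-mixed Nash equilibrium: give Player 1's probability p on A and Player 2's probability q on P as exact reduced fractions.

p=3/5, q=1/3

P1 indiff ⇒ q·8+(1-q)·8 = q·6+(1-q)·9 ⇒ q(2) = (1-q)(1) ⇒ q = 1/3
P2 indiff ⇒ p·2+(1-p)·4 = p·0+(1-p)·7 ⇒ p(2) = (1-p)(3) ⇒ p = 3/5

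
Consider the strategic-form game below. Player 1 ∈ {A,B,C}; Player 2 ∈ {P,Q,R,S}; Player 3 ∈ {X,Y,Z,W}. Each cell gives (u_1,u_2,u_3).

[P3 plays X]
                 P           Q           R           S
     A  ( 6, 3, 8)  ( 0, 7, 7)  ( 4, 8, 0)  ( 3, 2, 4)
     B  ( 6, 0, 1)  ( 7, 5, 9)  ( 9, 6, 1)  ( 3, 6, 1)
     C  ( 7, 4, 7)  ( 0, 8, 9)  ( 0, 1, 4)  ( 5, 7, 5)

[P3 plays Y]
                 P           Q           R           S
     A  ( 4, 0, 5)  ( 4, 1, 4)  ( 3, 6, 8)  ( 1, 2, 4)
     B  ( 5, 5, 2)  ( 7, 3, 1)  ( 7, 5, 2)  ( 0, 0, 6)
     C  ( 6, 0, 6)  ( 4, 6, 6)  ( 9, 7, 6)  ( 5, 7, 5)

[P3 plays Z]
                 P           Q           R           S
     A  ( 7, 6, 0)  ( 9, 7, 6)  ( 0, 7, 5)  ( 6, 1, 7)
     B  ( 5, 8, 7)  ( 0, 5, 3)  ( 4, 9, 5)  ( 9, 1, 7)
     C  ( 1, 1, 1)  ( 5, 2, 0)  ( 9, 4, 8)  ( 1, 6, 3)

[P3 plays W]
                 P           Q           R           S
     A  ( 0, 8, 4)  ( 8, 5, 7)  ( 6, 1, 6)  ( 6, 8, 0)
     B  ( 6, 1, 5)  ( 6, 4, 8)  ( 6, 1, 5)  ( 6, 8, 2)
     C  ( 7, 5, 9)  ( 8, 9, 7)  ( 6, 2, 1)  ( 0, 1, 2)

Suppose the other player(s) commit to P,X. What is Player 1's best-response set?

BR_1 = {C}

u_1(A vs P,X) = 6
u_1(B vs P,X) = 6
u_1(C vs P,X) = 7
max payoff 7 at {C}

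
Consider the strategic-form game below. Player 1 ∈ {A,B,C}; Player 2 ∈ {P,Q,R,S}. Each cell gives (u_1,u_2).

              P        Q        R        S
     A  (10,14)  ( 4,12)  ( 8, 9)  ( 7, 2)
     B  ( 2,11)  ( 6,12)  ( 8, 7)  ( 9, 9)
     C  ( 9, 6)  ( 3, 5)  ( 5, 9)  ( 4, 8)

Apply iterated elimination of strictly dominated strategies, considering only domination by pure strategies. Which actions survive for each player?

P1 drop C (A beats it: P:10>9 Q:4>3 R:8>5 S:7>4)
P2 drop R (P beats it: A:14>9 B:11>7)
P2 drop S (P beats it: A:14>2 B:11>9)
P1→{A,B} P2→{P,Q}

IESDS → P1:{A,B} P2:{P,Q}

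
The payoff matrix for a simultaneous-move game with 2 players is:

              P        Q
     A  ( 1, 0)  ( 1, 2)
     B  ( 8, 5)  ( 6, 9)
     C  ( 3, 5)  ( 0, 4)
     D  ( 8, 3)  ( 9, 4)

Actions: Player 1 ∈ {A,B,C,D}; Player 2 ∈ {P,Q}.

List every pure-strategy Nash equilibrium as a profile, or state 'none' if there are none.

(A,P): not NE [P1→D gives 8>1; P2→Q gives 2>0]
(A,Q): not NE [P1→D gives 9>1]
(B,P): not NE [P2→Q gives 9>5]
(B,Q): not NE [P1→D gives 9>6]
(C,P): not NE [P1→D gives 8>3]
(C,Q): not NE [P1→D gives 9>0; P2→P gives 5>4]
(D,P): not NE [P2→Q gives 4>3]
(D,Q): NE

NE set: (D,Q)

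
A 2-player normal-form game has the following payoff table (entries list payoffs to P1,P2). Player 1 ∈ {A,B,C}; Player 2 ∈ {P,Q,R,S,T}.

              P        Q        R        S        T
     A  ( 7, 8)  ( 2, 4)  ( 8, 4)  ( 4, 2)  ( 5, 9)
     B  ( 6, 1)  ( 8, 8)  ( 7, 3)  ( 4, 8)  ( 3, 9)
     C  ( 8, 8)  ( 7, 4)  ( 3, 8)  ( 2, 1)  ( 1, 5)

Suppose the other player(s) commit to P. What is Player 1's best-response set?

u_1(A vs P) = 7
u_1(B vs P) = 6
u_1(C vs P) = 8
max payoff 8 at {C}

P1 best: {C}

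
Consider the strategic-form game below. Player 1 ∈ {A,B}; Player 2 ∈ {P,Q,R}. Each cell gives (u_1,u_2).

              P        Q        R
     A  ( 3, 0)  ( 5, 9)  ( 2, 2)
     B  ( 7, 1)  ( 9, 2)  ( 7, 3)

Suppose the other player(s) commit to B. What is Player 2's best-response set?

argmax u_2 = {R}

u_2(P vs B) = 1
u_2(Q vs B) = 2
u_2(R vs B) = 3
max payoff 3 at {R}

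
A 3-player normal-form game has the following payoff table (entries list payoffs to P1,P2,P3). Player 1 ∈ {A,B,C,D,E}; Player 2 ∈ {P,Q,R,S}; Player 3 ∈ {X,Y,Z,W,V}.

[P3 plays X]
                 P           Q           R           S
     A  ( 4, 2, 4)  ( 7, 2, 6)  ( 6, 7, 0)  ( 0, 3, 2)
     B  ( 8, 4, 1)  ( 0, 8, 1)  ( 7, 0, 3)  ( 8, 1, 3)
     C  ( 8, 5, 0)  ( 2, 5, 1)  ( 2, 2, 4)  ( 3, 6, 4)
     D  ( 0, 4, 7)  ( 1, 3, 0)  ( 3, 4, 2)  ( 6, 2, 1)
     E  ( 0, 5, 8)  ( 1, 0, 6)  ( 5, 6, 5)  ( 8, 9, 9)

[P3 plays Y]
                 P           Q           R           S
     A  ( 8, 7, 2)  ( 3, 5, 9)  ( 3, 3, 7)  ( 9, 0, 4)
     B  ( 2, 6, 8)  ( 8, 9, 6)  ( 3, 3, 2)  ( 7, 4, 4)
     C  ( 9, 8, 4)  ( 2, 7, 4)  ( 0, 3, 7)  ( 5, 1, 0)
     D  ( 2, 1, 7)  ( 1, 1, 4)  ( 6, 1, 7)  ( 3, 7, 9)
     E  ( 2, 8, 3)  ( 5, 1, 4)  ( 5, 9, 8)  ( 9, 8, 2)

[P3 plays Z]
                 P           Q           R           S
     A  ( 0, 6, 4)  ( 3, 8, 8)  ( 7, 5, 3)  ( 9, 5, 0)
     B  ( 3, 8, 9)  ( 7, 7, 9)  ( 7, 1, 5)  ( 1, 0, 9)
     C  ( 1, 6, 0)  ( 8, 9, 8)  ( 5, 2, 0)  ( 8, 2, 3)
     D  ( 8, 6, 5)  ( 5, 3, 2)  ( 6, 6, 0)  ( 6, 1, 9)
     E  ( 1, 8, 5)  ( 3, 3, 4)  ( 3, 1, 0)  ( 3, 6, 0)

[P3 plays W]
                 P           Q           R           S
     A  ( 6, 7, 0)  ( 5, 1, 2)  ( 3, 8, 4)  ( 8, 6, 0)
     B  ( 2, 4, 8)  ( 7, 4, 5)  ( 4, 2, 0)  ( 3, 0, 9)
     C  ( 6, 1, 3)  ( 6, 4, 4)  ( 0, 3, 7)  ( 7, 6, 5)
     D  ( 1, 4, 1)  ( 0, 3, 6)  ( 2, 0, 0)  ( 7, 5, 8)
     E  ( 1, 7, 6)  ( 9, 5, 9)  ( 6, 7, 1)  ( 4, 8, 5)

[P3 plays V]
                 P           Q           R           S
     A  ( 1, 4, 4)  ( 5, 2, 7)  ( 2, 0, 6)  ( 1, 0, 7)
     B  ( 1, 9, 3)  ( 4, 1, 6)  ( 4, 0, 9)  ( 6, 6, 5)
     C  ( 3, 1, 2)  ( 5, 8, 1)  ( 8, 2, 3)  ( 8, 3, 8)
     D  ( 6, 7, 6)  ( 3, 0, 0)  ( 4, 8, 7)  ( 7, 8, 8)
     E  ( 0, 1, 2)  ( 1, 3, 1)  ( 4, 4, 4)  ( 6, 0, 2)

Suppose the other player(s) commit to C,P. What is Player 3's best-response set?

BR_3 = {Y}

u_3(X vs C,P) = 0
u_3(Y vs C,P) = 4
u_3(Z vs C,P) = 0
u_3(W vs C,P) = 3
u_3(V vs C,P) = 2
max payoff 4 at {Y}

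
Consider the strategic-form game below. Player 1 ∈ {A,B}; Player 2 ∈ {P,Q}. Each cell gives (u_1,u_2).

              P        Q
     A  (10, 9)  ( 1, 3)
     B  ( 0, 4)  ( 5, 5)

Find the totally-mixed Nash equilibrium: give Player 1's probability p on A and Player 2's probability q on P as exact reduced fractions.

P1 indiff ⇒ q·10+(1-q)·1 = q·0+(1-q)·5 ⇒ q(10) = (1-q)(4) ⇒ q = 2/7
P2 indiff ⇒ p·9+(1-p)·4 = p·3+(1-p)·5 ⇒ p(6) = (1-p)(1) ⇒ p = 1/7

p=1/7, q=2/7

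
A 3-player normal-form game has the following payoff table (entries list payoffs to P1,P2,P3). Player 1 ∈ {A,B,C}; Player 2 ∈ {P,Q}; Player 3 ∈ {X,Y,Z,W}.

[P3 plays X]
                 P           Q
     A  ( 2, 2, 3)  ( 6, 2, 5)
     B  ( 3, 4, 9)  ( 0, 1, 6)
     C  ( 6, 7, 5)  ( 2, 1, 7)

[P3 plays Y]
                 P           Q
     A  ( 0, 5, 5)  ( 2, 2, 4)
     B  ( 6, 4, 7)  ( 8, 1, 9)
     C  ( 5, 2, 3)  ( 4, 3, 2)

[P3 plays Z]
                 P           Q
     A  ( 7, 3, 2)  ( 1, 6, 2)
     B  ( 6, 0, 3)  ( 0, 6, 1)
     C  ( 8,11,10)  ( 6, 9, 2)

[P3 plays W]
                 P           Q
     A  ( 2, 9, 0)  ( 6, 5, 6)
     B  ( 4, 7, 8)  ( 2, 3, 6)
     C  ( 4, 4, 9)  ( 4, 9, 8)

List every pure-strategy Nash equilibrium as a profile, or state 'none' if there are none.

NE set: (C,P,Z)

(A,P,X): not NE [P1→C gives 6>2; P3→Y gives 5>3]
(A,P,Y): not NE [P1→B gives 6>0]
(A,P,Z): not NE [P1→C gives 8>7; P2→Q gives 6>3; P3→Y gives 5>2]
(A,P,W): not NE [P1→C gives 4>2; P3→Y gives 5>0]
(A,Q,X): not NE [P3→W gives 6>5]
(A,Q,Y): not NE [P1→B gives 8>2; P2→P gives 5>2; P3→W gives 6>4]
(A,Q,Z): not NE [P1→C gives 6>1; P3→W gives 6>2]
(A,Q,W): not NE [P2→P gives 9>5]
(B,P,X): not NE [P1→C gives 6>3]
(B,P,Y): not NE [P3→X gives 9>7]
(B,P,Z): not NE [P1→C gives 8>6; P2→Q gives 6>0; P3→X gives 9>3]
(B,P,W): not NE [P3→X gives 9>8]
(B,Q,X): not NE [P1→A gives 6>0; P2→P gives 4>1; P3→Y gives 9>6]
(B,Q,Y): not NE [P2→P gives 4>1]
(B,Q,Z): not NE [P1→C gives 6>0; P3→Y gives 9>1]
(B,Q,W): not NE [P1→A gives 6>2; P2→P gives 7>3; P3→Y gives 9>6]
(C,P,X): not NE [P3→Z gives 10>5]
(C,P,Y): not NE [P1→B gives 6>5; P2→Q gives 3>2; P3→Z gives 10>3]
(C,P,Z): NE
(C,P,W): not NE [P2→Q gives 9>4; P3→Z gives 10>9]
(C,Q,X): not NE [P1→A gives 6>2; P2→P gives 7>1; P3→W gives 8>7]
(C,Q,Y): not NE [P1→B gives 8>4; P3→W gives 8>2]
(C,Q,Z): not NE [P2→P gives 11>9; P3→W gives 8>2]
(C,Q,W): not NE [P1→A gives 6>4]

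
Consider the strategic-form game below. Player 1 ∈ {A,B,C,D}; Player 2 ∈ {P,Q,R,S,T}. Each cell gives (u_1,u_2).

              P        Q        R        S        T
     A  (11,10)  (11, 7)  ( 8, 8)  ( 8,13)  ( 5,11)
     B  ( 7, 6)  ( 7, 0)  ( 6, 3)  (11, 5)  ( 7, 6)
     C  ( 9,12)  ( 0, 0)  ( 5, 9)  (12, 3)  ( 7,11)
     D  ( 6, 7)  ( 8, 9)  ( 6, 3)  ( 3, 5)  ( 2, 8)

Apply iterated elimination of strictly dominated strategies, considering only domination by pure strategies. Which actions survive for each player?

Survivors P1:{A,B,C} P2:{P,S,T}

P1 drop D (A beats it: P:11>6 Q:11>8 R:8>6 S:8>3 T:5>2)
P2 drop Q (P beats it: A:10>7 B:6>0 C:12>0)
P2 drop R (P beats it: A:10>8 B:6>3 C:12>9)
P1→{A,B,C} P2→{P,S,T}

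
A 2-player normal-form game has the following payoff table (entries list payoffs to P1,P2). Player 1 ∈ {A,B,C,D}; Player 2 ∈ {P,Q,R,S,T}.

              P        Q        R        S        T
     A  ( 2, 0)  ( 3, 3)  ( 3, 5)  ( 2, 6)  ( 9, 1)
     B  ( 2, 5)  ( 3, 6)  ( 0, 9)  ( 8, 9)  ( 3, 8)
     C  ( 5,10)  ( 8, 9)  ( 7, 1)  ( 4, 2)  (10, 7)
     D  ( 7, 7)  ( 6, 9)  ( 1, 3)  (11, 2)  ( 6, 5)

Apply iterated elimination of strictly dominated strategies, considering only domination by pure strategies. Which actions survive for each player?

P1 drop A (C beats it: P:5>2 Q:8>3 R:7>3 S:4>2 T:10>9)
P1 drop B (D beats it: P:7>2 Q:6>3 R:1>0 S:11>8 T:6>3)
P2 drop R (P beats it: C:10>1 D:7>3)
P2 drop S (P beats it: C:10>2 D:7>2)
P2 drop T (P beats it: C:10>7 D:7>5)
P1→{C,D} P2→{P,Q}

Remaining: P1:{C,D} P2:{P,Q}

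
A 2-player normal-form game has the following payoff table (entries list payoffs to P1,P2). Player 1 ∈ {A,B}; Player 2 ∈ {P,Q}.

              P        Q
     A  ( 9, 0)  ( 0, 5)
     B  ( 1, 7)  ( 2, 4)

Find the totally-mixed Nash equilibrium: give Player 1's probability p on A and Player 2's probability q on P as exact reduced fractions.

P1 mixes 3/8 on A; P2 mixes 1/5 on P

P1 indiff ⇒ q·9+(1-q)·0 = q·1+(1-q)·2 ⇒ q(8) = (1-q)(2) ⇒ q = 1/5
P2 indiff ⇒ p·0+(1-p)·7 = p·5+(1-p)·4 ⇒ p(-5) = (1-p)(-3) ⇒ p = 3/8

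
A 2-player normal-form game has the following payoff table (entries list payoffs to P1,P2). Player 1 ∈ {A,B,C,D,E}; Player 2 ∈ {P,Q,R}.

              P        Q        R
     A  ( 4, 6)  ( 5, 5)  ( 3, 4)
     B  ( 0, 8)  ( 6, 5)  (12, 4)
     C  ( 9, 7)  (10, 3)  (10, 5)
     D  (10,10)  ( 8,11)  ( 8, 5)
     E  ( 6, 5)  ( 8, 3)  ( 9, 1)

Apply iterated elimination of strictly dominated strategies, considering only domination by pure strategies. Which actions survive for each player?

Remaining: P1:{C,D} P2:{P,Q}

P1 drop A (C beats it: P:9>4 Q:10>5 R:10>3)
P1 drop E (C beats it: P:9>6 Q:10>8 R:10>9)
P2 drop R (P beats it: B:8>4 C:7>5 D:10>5)
P1 drop B (C beats it: P:9>0 Q:10>6)
P1→{C,D} P2→{P,Q}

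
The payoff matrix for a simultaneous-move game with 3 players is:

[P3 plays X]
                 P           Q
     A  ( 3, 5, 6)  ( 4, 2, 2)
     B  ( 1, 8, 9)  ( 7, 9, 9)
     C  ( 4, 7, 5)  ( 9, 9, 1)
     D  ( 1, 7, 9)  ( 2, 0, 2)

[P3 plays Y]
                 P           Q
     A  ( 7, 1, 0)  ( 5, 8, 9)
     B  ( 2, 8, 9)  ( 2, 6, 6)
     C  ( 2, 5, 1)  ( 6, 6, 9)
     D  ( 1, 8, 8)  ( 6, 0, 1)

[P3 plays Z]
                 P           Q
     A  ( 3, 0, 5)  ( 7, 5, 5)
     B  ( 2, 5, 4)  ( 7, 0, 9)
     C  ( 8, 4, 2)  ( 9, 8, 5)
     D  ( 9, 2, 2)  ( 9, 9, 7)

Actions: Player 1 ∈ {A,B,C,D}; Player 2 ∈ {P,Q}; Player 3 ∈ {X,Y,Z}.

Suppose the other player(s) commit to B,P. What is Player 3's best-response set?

u_3(X vs B,P) = 9
u_3(Y vs B,P) = 9
u_3(Z vs B,P) = 4
max payoff 9 at {X,Y}

argmax u_3 = {X,Y}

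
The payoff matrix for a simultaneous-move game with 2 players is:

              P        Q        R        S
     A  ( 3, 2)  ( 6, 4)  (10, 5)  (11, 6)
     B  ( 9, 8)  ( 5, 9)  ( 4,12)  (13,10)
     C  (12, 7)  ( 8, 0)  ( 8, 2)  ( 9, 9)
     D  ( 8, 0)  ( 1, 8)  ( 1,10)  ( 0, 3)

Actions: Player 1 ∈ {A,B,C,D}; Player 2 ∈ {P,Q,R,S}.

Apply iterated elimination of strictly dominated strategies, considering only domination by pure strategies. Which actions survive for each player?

P1 drop D (B beats it: P:9>8 Q:5>1 R:4>1 S:13>0)
P2 drop P (S beats it: A:6>2 B:10>8 C:9>7)
P2 drop Q (R beats it: A:5>4 B:12>9 C:2>0)
P1 drop C (A beats it: R:10>8 S:11>9)
P1→{A,B} P2→{R,S}

Survivors P1:{A,B} P2:{R,S}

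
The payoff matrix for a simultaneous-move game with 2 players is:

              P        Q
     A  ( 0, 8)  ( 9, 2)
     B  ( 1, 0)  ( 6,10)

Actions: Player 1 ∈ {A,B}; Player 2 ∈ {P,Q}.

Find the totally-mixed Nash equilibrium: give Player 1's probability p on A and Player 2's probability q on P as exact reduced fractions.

p=5/8, q=3/4

P1 indiff ⇒ q·0+(1-q)·9 = q·1+(1-q)·6 ⇒ q(-1) = (1-q)(-3) ⇒ q = 3/4
P2 indiff ⇒ p·8+(1-p)·0 = p·2+(1-p)·10 ⇒ p(6) = (1-p)(10) ⇒ p = 5/8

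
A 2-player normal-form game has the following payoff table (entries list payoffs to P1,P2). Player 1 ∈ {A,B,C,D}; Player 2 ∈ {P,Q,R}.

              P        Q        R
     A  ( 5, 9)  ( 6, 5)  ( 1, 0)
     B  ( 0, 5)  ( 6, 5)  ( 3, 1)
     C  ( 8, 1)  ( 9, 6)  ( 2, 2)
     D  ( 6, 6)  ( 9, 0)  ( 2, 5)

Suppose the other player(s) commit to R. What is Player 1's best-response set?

BR_1 = {B}

u_1(A vs R) = 1
u_1(B vs R) = 3
u_1(C vs R) = 2
u_1(D vs R) = 2
max payoff 3 at {B}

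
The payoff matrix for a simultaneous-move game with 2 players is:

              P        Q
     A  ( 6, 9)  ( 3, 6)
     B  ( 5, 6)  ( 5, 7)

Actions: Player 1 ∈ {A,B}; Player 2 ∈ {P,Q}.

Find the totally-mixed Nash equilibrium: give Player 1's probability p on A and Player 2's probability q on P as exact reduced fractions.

P1 indiff ⇒ q·6+(1-q)·3 = q·5+(1-q)·5 ⇒ q(1) = (1-q)(2) ⇒ q = 2/3
P2 indiff ⇒ p·9+(1-p)·6 = p·6+(1-p)·7 ⇒ p(3) = (1-p)(1) ⇒ p = 1/4

P1 mixes 1/4 on A; P2 mixes 2/3 on P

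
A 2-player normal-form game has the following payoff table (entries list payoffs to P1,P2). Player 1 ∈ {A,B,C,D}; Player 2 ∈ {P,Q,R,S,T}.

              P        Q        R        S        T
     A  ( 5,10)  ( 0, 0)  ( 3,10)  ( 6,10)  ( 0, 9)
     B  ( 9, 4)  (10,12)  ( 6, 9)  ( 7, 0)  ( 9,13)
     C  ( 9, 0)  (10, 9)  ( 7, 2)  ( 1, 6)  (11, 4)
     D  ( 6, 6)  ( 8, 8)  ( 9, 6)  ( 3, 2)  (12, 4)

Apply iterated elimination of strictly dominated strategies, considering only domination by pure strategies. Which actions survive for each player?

IESDS → P1:{B,C,D} P2:{Q,T}

P1 drop A (B beats it: P:9>5 Q:10>0 R:6>3 S:7>6 T:9>0)
P2 drop P (Q beats it: B:12>4 C:9>0 D:8>6)
P2 drop R (Q beats it: B:12>9 C:9>2 D:8>6)
P2 drop S (Q beats it: B:12>0 C:9>6 D:8>2)
P1→{B,C,D} P2→{Q,T}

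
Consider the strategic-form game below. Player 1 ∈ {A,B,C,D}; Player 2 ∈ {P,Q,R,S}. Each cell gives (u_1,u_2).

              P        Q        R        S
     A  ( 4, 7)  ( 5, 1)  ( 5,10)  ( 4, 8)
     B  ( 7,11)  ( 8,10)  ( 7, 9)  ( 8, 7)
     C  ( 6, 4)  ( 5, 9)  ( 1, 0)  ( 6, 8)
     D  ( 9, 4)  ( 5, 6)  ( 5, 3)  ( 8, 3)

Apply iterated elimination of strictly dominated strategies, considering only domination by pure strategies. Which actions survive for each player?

Survivors P1:{B,D} P2:{P,Q}

P1 drop A (B beats it: P:7>4 Q:8>5 R:7>5 S:8>4)
P1 drop C (B beats it: P:7>6 Q:8>5 R:7>1 S:8>6)
P2 drop R (P beats it: B:11>9 D:4>3)
P2 drop S (P beats it: B:11>7 D:4>3)
P1→{B,D} P2→{P,Q}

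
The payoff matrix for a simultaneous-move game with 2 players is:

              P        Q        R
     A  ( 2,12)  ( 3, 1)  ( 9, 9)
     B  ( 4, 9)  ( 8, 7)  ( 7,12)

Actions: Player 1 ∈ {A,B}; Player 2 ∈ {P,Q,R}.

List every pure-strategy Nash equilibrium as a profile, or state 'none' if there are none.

(A,P): not NE [P1→B gives 4>2]
(A,Q): not NE [P1→B gives 8>3; P2→P gives 12>1]
(A,R): not NE [P2→P gives 12>9]
(B,P): not NE [P2→R gives 12>9]
(B,Q): not NE [P2→R gives 12>7]
(B,R): not NE [P1→A gives 9>7]

PSNE: ∅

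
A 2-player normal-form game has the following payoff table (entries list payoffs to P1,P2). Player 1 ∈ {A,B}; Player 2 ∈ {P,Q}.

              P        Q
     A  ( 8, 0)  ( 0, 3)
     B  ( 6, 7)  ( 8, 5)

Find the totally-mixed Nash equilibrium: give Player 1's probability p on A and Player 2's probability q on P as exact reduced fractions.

(p,q) = (2/5, 4/5)

P1 indiff ⇒ q·8+(1-q)·0 = q·6+(1-q)·8 ⇒ q(2) = (1-q)(8) ⇒ q = 4/5
P2 indiff ⇒ p·0+(1-p)·7 = p·3+(1-p)·5 ⇒ p(-3) = (1-p)(-2) ⇒ p = 2/5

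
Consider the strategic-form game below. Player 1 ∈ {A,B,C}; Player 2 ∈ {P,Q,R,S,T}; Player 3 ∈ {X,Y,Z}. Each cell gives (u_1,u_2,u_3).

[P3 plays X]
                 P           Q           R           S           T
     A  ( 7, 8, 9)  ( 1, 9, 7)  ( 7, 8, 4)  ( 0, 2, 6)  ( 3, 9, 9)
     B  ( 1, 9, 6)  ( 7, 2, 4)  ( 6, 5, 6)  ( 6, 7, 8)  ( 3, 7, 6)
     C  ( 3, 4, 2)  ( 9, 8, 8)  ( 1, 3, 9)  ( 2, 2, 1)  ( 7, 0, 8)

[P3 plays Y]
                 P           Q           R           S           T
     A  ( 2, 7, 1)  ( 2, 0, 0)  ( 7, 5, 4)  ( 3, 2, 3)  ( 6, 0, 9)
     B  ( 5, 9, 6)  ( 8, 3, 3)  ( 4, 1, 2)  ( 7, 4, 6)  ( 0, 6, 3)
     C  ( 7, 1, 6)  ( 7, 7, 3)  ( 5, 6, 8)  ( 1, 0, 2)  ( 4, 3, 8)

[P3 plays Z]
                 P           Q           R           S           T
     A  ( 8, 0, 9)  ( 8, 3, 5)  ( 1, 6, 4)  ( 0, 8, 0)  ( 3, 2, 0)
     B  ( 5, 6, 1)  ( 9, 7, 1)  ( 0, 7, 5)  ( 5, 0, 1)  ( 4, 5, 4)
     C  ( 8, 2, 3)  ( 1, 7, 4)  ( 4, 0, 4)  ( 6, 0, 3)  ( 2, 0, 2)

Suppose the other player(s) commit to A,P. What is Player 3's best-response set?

u_3(X vs A,P) = 9
u_3(Y vs A,P) = 1
u_3(Z vs A,P) = 9
max payoff 9 at {X,Z}

BR_3 = {X,Z}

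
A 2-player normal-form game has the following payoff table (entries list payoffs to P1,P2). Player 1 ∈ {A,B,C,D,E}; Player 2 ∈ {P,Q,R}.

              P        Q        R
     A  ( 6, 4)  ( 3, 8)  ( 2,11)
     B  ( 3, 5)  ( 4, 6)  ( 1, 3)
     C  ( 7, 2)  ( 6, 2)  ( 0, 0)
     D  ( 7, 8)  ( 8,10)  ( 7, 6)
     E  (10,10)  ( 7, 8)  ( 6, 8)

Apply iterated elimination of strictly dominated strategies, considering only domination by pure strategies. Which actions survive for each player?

P1 drop A (D beats it: P:7>6 Q:8>3 R:7>2)
P1 drop B (D beats it: P:7>3 Q:8>4 R:7>1)
P1 drop C (E beats it: P:10>7 Q:7>6 R:6>0)
P2 drop R (P beats it: D:8>6 E:10>8)
P1→{D,E} P2→{P,Q}

IESDS → P1:{D,E} P2:{P,Q}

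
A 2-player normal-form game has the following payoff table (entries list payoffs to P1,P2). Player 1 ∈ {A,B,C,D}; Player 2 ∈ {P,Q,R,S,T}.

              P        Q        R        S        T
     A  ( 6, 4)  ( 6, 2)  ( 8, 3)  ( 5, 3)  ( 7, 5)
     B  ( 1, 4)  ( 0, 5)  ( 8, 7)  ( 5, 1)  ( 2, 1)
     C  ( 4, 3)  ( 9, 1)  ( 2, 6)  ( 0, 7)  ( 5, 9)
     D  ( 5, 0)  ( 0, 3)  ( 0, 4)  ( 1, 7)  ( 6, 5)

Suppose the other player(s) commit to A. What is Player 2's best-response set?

u_2(P vs A) = 4
u_2(Q vs A) = 2
u_2(R vs A) = 3
u_2(S vs A) = 3
u_2(T vs A) = 5
max payoff 5 at {T}

BR_2 = {T}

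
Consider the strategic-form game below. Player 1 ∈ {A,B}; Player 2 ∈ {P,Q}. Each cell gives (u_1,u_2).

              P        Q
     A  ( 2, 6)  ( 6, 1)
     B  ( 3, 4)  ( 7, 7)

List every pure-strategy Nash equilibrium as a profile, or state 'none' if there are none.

NE set: (B,Q)

(A,P): not NE [P1→B gives 3>2]
(A,Q): not NE [P1→B gives 7>6; P2→P gives 6>1]
(B,P): not NE [P2→Q gives 7>4]
(B,Q): NE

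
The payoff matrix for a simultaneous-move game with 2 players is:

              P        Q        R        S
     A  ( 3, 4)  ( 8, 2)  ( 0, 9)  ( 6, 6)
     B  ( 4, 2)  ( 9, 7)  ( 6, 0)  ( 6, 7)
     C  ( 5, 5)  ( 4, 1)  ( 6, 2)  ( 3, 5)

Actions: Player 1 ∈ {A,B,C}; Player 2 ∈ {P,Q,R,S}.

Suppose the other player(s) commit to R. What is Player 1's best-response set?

P1 best: {B,C}

u_1(A vs R) = 0
u_1(B vs R) = 6
u_1(C vs R) = 6
max payoff 6 at {B,C}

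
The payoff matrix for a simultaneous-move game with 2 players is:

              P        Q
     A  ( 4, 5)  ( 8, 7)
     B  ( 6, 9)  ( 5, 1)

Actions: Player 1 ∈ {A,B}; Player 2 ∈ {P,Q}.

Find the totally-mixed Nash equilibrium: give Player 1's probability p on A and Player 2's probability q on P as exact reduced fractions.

P1 mixes 4/5 on A; P2 mixes 3/5 on P

P1 indiff ⇒ q·4+(1-q)·8 = q·6+(1-q)·5 ⇒ q(-2) = (1-q)(-3) ⇒ q = 3/5
P2 indiff ⇒ p·5+(1-p)·9 = p·7+(1-p)·1 ⇒ p(-2) = (1-p)(-8) ⇒ p = 4/5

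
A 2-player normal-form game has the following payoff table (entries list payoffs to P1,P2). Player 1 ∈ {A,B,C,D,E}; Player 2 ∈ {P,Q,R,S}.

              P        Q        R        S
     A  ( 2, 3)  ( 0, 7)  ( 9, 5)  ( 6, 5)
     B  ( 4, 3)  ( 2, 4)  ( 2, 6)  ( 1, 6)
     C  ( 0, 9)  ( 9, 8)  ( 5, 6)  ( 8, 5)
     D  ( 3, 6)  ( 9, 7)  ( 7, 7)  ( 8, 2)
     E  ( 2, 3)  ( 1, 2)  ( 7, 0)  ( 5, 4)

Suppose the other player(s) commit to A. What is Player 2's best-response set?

u_2(P vs A) = 3
u_2(Q vs A) = 7
u_2(R vs A) = 5
u_2(S vs A) = 5
max payoff 7 at {Q}

P2 best: {Q}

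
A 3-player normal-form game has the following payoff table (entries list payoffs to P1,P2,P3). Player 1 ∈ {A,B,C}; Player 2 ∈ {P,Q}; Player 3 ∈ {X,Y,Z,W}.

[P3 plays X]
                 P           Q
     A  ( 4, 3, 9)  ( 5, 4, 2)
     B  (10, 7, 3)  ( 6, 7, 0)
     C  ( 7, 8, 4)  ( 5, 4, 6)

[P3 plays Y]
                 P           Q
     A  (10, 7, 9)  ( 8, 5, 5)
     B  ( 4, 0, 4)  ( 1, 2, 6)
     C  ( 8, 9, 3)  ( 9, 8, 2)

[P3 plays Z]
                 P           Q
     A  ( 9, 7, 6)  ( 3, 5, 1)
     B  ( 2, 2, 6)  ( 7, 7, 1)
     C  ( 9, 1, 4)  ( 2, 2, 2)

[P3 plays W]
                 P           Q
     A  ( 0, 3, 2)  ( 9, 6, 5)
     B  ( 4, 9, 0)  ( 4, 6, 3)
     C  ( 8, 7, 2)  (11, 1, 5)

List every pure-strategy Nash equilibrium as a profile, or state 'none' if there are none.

NE set: (A,P,Y)

(A,P,X): not NE [P1→B gives 10>4; P2→Q gives 4>3]
(A,P,Y): NE
(A,P,Z): not NE [P3→Y gives 9>6]
(A,P,W): not NE [P1→C gives 8>0; P2→Q gives 6>3; P3→Y gives 9>2]
(A,Q,X): not NE [P1→B gives 6>5; P3→W gives 5>2]
(A,Q,Y): not NE [P1→C gives 9>8; P2→P gives 7>5]
(A,Q,Z): not NE [P1→B gives 7>3; P2→P gives 7>5; P3→W gives 5>1]
(A,Q,W): not NE [P1→C gives 11>9]
(B,P,X): not NE [P3→Z gives 6>3]
(B,P,Y): not NE [P1→A gives 10>4; P2→Q gives 2>0; P3→Z gives 6>4]
(B,P,Z): not NE [P1→C gives 9>2; P2→Q gives 7>2]
(B,P,W): not NE [P1→C gives 8>4; P3→Z gives 6>0]
(B,Q,X): not NE [P3→Y gives 6>0]
(B,Q,Y): not NE [P1→C gives 9>1]
(B,Q,Z): not NE [P3→Y gives 6>1]
(B,Q,W): not NE [P1→C gives 11>4; P2→P gives 9>6; P3→Y gives 6>3]
(C,P,X): not NE [P1→B gives 10>7]
(C,P,Y): not NE [P1→A gives 10>8; P3→Z gives 4>3]
(C,P,Z): not NE [P2→Q gives 2>1]
(C,P,W): not NE [P3→Z gives 4>2]
(C,Q,X): not NE [P1→B gives 6>5; P2→P gives 8>4]
(C,Q,Y): not NE [P2→P gives 9>8; P3→X gives 6>2]
(C,Q,Z): not NE [P1→B gives 7>2; P3→X gives 6>2]
(C,Q,W): not NE [P2→P gives 7>1; P3→X gives 6>5]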